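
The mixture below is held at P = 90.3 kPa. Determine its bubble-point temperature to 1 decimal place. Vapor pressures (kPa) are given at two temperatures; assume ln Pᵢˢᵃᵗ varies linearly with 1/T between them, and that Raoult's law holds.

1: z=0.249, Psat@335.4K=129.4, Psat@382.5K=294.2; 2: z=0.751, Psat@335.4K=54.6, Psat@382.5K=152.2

Bubble-point temperature: ΣzᵢPᵢˢᵃᵗ(T) = P. Interpolate ln Pᵢˢᵃᵗ = aᵢ + bᵢ/T.
  T = 335.4 K: ΣzᵢPᵢˢᵃᵗ = 73.23 kPa
  T = 382.5 K: ΣzᵢPᵢˢᵃᵗ = 187.56 kPa
  T = 358.9 K: ΣzᵢPᵢˢᵃᵗ = 120.59 kPa
  T = 347.1 K: ΣzᵢPᵢˢᵃᵗ = 94.63 kPa
  T = 341.2 K: ΣzᵢPᵢˢᵃᵗ = 83.33 kPa
  T = 344.1 K: ΣzᵢPᵢˢᵃᵗ = 88.75 kPa
  T = 345.6 K: ΣzᵢPᵢˢᵃᵗ = 91.66 kPa
Interpolating between 344.1 K and 345.6 K gives T ≈ 344.9 K.

T = 344.9 K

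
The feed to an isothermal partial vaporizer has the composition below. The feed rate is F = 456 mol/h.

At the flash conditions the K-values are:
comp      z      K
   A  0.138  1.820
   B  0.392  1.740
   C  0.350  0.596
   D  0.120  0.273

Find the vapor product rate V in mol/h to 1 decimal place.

Let β = V/F and solve Σ zᵢ(Kᵢ−1)/(1+β(Kᵢ−1)) = 0.
g(0) = ΣzᵢKᵢ − 1 = 0.175 and g(1) = 1 − Σzᵢ/Kᵢ = -0.328, so a root lies in (0, 1).
Iterate (Newton) starting at β = 0.5:
  β = 0.500: g = -0.0223, g' = -0.407 → β = 0.445
  β = 0.445: g = -0.0004, g' = -0.395 → β = 0.444
Converged at β = 0.444.
Then V = β·F = 0.4444·456 = 202.7 mol/h and L = F − V = 253.3 mol/h.

V = 202.7 mol/h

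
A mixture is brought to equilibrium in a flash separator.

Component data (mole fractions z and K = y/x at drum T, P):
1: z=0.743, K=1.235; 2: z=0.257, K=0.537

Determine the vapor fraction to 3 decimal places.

Iterate (Newton) starting at ψ = 0.5:
  ψ = 0.500: g = 0.0014, g' = -0.126 → ψ = 0.511
Converged at ψ = 0.511.

ψ = 0.511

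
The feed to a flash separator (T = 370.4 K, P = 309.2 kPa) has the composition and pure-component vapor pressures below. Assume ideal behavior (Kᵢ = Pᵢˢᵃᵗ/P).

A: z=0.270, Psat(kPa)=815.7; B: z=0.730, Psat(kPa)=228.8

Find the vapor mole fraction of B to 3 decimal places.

y_B = 0.639

Raoult's law: Kᵢ = Pᵢˢᵃᵗ/P = Pᵢˢᵃᵗ/309.2.
  K_A = 815.7/309.2 = 2.63810, K_B = 228.8/309.2 = 0.73997
Let ψ = V/F and solve Σ zᵢ(Kᵢ−1)/(1+ψ(Kᵢ−1)) = 0.
Check two-phase: ΣzᵢKᵢ = 1.252 > 1 and Σzᵢ/Kᵢ = 1.089 > 1, so g(0) = 0.252 > 0 and g(1) = -0.089 < 0.
Binary case is linear: z₁(K₁−1)(1+ψ(K₂−1)) + z₂(K₂−1)(1+ψ(K₁−1)) = 0
⇒ ψ = [z₁(K₁−1)+z₂(K₂−1)] / [−(K₁−1)(K₂−1)] = 0.2525/0.4259 = 0.593
Compositions from xᵢ = zᵢ/(1+ψ(Kᵢ−1)), yᵢ = Kᵢxᵢ:
  A: x = 0.137, y = 0.361
  B: x = 0.863, y = 0.639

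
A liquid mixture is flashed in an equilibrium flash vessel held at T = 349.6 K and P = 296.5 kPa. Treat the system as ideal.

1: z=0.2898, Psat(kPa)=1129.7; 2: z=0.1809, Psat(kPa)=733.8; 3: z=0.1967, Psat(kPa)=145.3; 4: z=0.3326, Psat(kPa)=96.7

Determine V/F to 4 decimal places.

V/F = 0.5204

Raoult's law: Kᵢ = Pᵢˢᵃᵗ/P = Pᵢˢᵃᵗ/296.5.
  K_1 = 1129.7/296.5 = 3.810118, K_2 = 733.8/296.5 = 2.474874, K_3 = 145.3/296.5 = 0.490051, K_4 = 96.7/296.5 = 0.326138
Material balance + equilibrium reduce to Σ zᵢ(Kᵢ−1)/(1+V/F(Kᵢ−1)) = 0.
Feasibility: ΣzᵢKᵢ = 1.7567, Σzᵢ/Kᵢ = 1.5704 — both > 1, two phases present.
Iterate (Newton) starting at V/F = 0.5:
  V/F = 0.5000: g = 0.01952, g' = -0.9617 → V/F = 0.5203
  V/F = 0.5203: g = 0.00006, g' = -0.9564 → V/F = 0.5204
Converged at V/F = 0.5204.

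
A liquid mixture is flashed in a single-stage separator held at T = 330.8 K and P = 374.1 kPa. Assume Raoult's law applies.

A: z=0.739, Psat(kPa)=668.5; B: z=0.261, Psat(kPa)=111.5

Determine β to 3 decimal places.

Raoult's law: Kᵢ = Pᵢˢᵃᵗ/P = Pᵢˢᵃᵗ/374.1.
  K_A = 668.5/374.1 = 1.78696, K_B = 111.5/374.1 = 0.29805
Let β = V/F and solve Σ zᵢ(Kᵢ−1)/(1+β(Kᵢ−1)) = 0.
g(0) = ΣzᵢKᵢ − 1 = 0.398 and g(1) = 1 − Σzᵢ/Kᵢ = -0.289, so a root lies in (0, 1).
Binary case is linear: z₁(K₁−1)(1+β(K₂−1)) + z₂(K₂−1)(1+β(K₁−1)) = 0
⇒ β = [z₁(K₁−1)+z₂(K₂−1)] / [−(K₁−1)(K₂−1)] = 0.3984/0.5524 = 0.721

β = 0.721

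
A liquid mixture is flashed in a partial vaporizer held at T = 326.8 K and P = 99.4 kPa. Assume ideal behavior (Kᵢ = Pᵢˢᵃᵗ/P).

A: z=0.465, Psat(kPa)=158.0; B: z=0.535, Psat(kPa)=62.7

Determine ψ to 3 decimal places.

ψ = 0.352

Raoult's law: Kᵢ = Pᵢˢᵃᵗ/P = Pᵢˢᵃᵗ/99.4.
  K_A = 158.0/99.4 = 1.58954, K_B = 62.7/99.4 = 0.63078
Material balance + equilibrium reduce to Σ zᵢ(Kᵢ−1)/(1+ψ(Kᵢ−1)) = 0.
Feasibility: ΣzᵢKᵢ = 1.077, Σzᵢ/Kᵢ = 1.141 — both > 1, two phases present.
Binary case is linear: z₁(K₁−1)(1+ψ(K₂−1)) + z₂(K₂−1)(1+ψ(K₁−1)) = 0
⇒ ψ = [z₁(K₁−1)+z₂(K₂−1)] / [−(K₁−1)(K₂−1)] = 0.0766/0.2177 = 0.352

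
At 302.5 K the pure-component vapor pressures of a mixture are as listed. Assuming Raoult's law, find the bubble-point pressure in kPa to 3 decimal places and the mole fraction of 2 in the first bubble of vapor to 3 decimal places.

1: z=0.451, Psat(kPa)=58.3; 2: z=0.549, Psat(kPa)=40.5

Pbub = 48.528 kPa, y_2 = 0.458

At the bubble point ψ → 0, so ΣzᵢKᵢ = 1 with Kᵢ = Pᵢˢᵃᵗ/P ⇒ P = ΣzᵢPᵢˢᵃᵗ.
P = 0.451·58.3 + 0.549·40.5 = 48.528 kPa
yᵢ = zᵢPᵢˢᵃᵗ/P ⇒ y_2 = 0.549·40.5/48.528 = 0.458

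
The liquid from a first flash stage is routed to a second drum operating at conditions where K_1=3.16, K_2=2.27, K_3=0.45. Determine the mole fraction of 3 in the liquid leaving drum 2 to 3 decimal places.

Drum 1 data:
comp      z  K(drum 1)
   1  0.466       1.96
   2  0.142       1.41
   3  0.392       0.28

Drum 1:
Let ψ₁ = V/F and solve Σ zᵢ(Kᵢ−1)/(1+ψ₁(Kᵢ−1)) = 0.
Feasibility: ΣzᵢKᵢ = 1.223, Σzᵢ/Kᵢ = 1.738 — both > 1, two phases present.
Iterate (Newton) starting at ψ₁ = 0.5:
  ψ₁ = 0.500: g = -0.0904, g' = -0.709 → ψ₁ = 0.372
  ψ₁ = 0.372: g = -0.0056, g' = -0.630 → ψ₁ = 0.364
Converged at ψ₁ = 0.364.
Drum-1 compositions:
  1: x = 0.345, y = 0.677
  2: x = 0.124, y = 0.174
  3: x = 0.531, y = 0.149
Drum-2 feed = drum-1 liquid: z₂ = (0.3454, 0.1236, 0.5310).
Drum 2:
Let ψ₂ = V/F and solve Σ zᵢ(Kᵢ−1)/(1+ψ₂(Kᵢ−1)) = 0.
g(0) = ΣzᵢKᵢ − 1 = 0.611 and g(1) = 1 − Σzᵢ/Kᵢ = -0.344, so a root lies in (0, 1).
Iterate (Newton) starting at ψ₂ = 0.5:
  ψ₂ = 0.500: g = 0.0519, g' = -0.753 → ψ₂ = 0.569
  ψ₂ = 0.569: g = 0.0008, g' = -0.732 → ψ₂ = 0.570
Converged at ψ₂ = 0.570.
  1: x = 0.155, y = 0.489
  2: x = 0.072, y = 0.163
  3: x = 0.774, y = 0.348

x_3 (drum 2) = 0.774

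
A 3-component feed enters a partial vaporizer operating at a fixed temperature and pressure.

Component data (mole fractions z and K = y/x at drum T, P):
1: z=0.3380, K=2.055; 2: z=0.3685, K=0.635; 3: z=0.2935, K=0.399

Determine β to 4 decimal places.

Rachford–Rice: g(β) = Σ zᵢ(Kᵢ−1)/(1+β(Kᵢ−1)) = 0.
Check two-phase: ΣzᵢKᵢ = 1.0457 > 1 and Σzᵢ/Kᵢ = 1.4804 > 1, so g(0) = 0.0457 > 0 and g(1) = -0.4804 < 0.
Iterate (Newton) starting at β = 0.5:
  β = 0.5000: g = -0.18325, g' = -0.4514 → β = 0.0940
  β = 0.0940: g = -0.00182, g' = -0.4831 → β = 0.0902
Converged at β = 0.0902.

β = 0.0902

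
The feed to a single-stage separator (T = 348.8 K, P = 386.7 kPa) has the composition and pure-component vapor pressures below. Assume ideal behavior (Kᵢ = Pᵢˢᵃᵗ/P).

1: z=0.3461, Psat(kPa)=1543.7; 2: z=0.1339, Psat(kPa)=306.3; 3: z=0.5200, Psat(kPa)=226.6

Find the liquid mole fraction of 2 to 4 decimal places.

Raoult's law: Kᵢ = Pᵢˢᵃᵗ/P = Pᵢˢᵃᵗ/386.7.
  K_1 = 1543.7/386.7 = 3.991983, K_2 = 306.3/386.7 = 0.792087, K_3 = 226.6/386.7 = 0.585984
Let β = V/F and solve Σ zᵢ(Kᵢ−1)/(1+β(Kᵢ−1)) = 0.
Check two-phase: ΣzᵢKᵢ = 1.7924 > 1 and Σzᵢ/Kᵢ = 1.1431 > 1, so g(0) = 0.7924 > 0 and g(1) = -0.1431 < 0.
Newton–Raphson from β = 0.5:
  β = 0.5000: g = 0.11232, g' = -0.6463 → β = 0.6738
  β = 0.6738: g = 0.01239, g' = -0.5199 → β = 0.6976
  β = 0.6976: g = 0.00013, g' = -0.5092 → β = 0.6979
Converged at β = 0.6979.
Compositions from xᵢ = zᵢ/(1+β(Kᵢ−1)), yᵢ = Kᵢxᵢ:
  1: x = 0.1121, y = 0.4474
  2: x = 0.1566, y = 0.1241
  3: x = 0.7313, y = 0.4285

x_2 = 0.1566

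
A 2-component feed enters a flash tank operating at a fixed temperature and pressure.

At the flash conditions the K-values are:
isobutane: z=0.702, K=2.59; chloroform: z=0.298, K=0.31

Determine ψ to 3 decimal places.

Let ψ = V/F and solve Σ zᵢ(Kᵢ−1)/(1+ψ(Kᵢ−1)) = 0.
Feasibility: ΣzᵢKᵢ = 1.911, Σzᵢ/Kᵢ = 1.232 — both > 1, two phases present.
Newton iteration, ψ⁰ = 0.5:
  ψ = 0.500: g = 0.3079, g' = -0.882 → ψ = 0.849
  ψ = 0.849: g = -0.0218, g' = -1.149 → ψ = 0.830
Converged at ψ = 0.830.

ψ = 0.830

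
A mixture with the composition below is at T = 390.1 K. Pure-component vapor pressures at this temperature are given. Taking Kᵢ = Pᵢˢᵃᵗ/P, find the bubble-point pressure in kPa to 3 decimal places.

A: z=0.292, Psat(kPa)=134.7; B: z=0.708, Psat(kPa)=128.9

Pbub = 130.594 kPa

At the bubble point ψ → 0, so ΣzᵢKᵢ = 1 with Kᵢ = Pᵢˢᵃᵗ/P ⇒ P = ΣzᵢPᵢˢᵃᵗ.
P = 0.292·134.7 + 0.708·128.9 = 130.594 kPa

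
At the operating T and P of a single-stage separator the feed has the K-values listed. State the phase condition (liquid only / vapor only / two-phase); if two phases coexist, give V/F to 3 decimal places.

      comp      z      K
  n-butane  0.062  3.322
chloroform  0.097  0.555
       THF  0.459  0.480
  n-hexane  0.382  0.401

ΣzᵢKᵢ = 0.633; Σzᵢ/Kᵢ = 2.102.
Since ΣzᵢKᵢ < 1 the mixture is below its bubble point — single liquid phase.

liquid only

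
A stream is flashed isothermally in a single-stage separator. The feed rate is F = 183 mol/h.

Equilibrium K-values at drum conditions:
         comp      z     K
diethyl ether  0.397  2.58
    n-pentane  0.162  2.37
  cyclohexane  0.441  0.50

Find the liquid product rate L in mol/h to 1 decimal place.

L = 31.7 mol/h

Newton iteration, β⁰ = 0.5:
  β = 0.500: g = 0.1881, g' = -0.612 → β = 0.807
  β = 0.807: g = 0.0113, g' = -0.570 → β = 0.827
Converged at β = 0.827.
Then V = β·F = 0.8270·183 = 151.3 mol/h and L = F − V = 31.7 mol/h.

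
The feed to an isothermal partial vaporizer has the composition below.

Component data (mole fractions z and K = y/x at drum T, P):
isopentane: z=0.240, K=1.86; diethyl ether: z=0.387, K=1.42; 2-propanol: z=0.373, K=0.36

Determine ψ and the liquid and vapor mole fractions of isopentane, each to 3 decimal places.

ψ = 0.332, x_isopentane = 0.187, y_isopentane = 0.347

Let ψ = V/F and solve Σ zᵢ(Kᵢ−1)/(1+ψ(Kᵢ−1)) = 0.
g(0) = ΣzᵢKᵢ − 1 = 0.130 and g(1) = 1 − Σzᵢ/Kᵢ = -0.438, so a root lies in (0, 1).
Iterate (Newton) starting at ψ = 0.41:
  ψ = 0.410: g = -0.0324, g' = -0.428 → ψ = 0.334
  ψ = 0.334: g = -0.0008, g' = -0.407 → ψ = 0.332
Converged at ψ = 0.332.
Compositions from xᵢ = zᵢ/(1+ψ(Kᵢ−1)), yᵢ = Kᵢxᵢ:
  isopentane: x = 0.187, y = 0.347
  diethyl ether: x = 0.340, y = 0.482
  2-propanol: x = 0.474, y = 0.171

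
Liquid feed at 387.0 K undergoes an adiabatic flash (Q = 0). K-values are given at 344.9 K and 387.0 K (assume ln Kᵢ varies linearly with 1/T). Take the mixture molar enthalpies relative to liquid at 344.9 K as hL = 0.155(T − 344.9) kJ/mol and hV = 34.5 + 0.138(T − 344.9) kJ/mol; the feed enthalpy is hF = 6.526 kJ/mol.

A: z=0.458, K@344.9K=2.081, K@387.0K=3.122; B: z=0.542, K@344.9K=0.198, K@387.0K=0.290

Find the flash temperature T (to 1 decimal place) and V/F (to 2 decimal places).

T = 352.9 K, V/F = 0.15

Adiabatic flash: solve Rachford–Rice at each trial T, then check hF = ψ·hV(T) + (1−ψ)·hL(T).
  T = 344.9 K: K = (2.081, 0.198), RR gives ψ = 0.070, H_out = 2.404 kJ/mol
  T = 387.0 K: K = (3.122, 0.290), RR gives ψ = 0.390, H_out = 19.690 kJ/mol
  T = 365.9 K: K = (2.578, 0.242), RR gives ψ = 0.261, H_out = 12.159 kJ/mol
  T = 355.4 K: K = (2.323, 0.220), RR gives ψ = 0.177, H_out = 7.714 kJ/mol
  T = 350.1 K: K = (2.200, 0.209), RR gives ψ = 0.127, H_out = 5.171 kJ/mol
  T = 352.8 K: K = (2.262, 0.214), RR gives ψ = 0.153, H_out = 6.497 kJ/mol
  T = 354.1 K: K = (2.293, 0.217), RR gives ψ = 0.166, H_out = 7.112 kJ/mol
Linear interpolation between T = 352.8 (H_out = 6.497) and T = 354.1 (H_out = 7.112) on hF = 6.526 gives T ≈ 352.9 K, at which ψ = 0.15.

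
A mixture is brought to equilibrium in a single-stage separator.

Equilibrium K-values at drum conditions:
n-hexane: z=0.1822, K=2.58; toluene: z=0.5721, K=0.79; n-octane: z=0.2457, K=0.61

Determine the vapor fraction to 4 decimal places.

ψ = 0.1692

Material balance + equilibrium reduce to Σ zᵢ(Kᵢ−1)/(1+ψ(Kᵢ−1)) = 0.
g(0) = ΣzᵢKᵢ − 1 = 0.0719 and g(1) = 1 − Σzᵢ/Kᵢ = -0.1976, so a root lies in (0, 1).
Newton–Raphson from ψ = 0.5:
  ψ = 0.5000: g = -0.09245, g' = -0.2311 → ψ = 0.1000
  ψ = 0.1000: g = 0.02616, g' = -0.4060 → ψ = 0.1645
  ψ = 0.1645: g = 0.00167, g' = -0.3563 → ψ = 0.1692
Converged at ψ = 0.1692.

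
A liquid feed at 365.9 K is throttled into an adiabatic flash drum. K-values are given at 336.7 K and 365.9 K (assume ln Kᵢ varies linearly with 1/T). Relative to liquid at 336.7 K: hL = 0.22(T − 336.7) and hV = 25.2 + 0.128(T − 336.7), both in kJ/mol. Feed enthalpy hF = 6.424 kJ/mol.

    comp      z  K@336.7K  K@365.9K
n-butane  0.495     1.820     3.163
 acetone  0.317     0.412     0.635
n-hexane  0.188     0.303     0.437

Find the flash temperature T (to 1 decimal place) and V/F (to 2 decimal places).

T = 338.7 K, V/F = 0.24

Adiabatic flash: solve Rachford–Rice at each trial T, then check hF = ψ·hV(T) + (1−ψ)·hL(T).
  T = 336.7 K: K = (1.820, 0.412, 0.303), RR gives ψ = 0.171, H_out = 4.308 kJ/mol
  T = 365.9 K: K = (3.163, 0.635, 0.437), RR gives ψ = 0.861, H_out = 25.805 kJ/mol
  T = 351.3 K: K = (2.427, 0.516, 0.367), RR gives ψ = 0.556, H_out = 16.485 kJ/mol
  T = 344.0 K: K = (2.108, 0.462, 0.334), RR gives ψ = 0.387, H_out = 11.096 kJ/mol
  T = 340.4 K: K = (1.962, 0.437, 0.318), RR gives ψ = 0.289, H_out = 7.998 kJ/mol
  T = 338.5 K: K = (1.888, 0.424, 0.310), RR gives ψ = 0.231, H_out = 6.181 kJ/mol
  T = 339.4 K: K = (1.923, 0.430, 0.314), RR gives ψ = 0.259, H_out = 7.060 kJ/mol
Linear interpolation between T = 338.5 (H_out = 6.181) and T = 339.4 (H_out = 7.060) on hF = 6.424 gives T ≈ 338.7 K, at which ψ = 0.24.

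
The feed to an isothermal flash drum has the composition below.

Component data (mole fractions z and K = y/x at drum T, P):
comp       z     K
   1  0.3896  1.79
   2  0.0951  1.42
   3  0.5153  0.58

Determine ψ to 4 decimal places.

ψ = 0.4280

Material balance + equilibrium reduce to Σ zᵢ(Kᵢ−1)/(1+ψ(Kᵢ−1)) = 0.
Check two-phase: ΣzᵢKᵢ = 1.1313 > 1 and Σzᵢ/Kᵢ = 1.1731 > 1, so g(0) = 0.1313 > 0 and g(1) = -0.1731 < 0.
Newton iteration, ψ⁰ = 0.5:
  ψ = 0.5000: g = -0.02031, g' = -0.2821 → ψ = 0.4280
Converged at ψ = 0.4280.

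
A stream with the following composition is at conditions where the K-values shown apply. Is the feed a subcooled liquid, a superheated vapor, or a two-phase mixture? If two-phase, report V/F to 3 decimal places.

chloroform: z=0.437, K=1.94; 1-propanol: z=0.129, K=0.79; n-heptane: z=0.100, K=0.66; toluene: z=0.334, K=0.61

ΣzᵢKᵢ = 1.219; Σzᵢ/Kᵢ = 1.088.
Both exceed 1, so a two-phase solution exists.
Material balance + equilibrium reduce to Σ zᵢ(Kᵢ−1)/(1+ψ(Kᵢ−1)) = 0.
Iterate (Newton) starting at ψ = 0.5:
  ψ = 0.500: g = 0.0464, g' = -0.281 → ψ = 0.665
  ψ = 0.665: g = 0.0014, g' = -0.266 → ψ = 0.671
Converged at ψ = 0.671.

two-phase, V/F = 0.671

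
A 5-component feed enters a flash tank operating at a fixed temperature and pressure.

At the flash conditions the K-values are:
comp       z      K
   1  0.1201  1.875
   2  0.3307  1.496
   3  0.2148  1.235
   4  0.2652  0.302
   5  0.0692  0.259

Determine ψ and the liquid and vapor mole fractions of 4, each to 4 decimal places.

ψ = 0.2307, x_4 = 0.3161, y_4 = 0.0955

Newton iteration, ψ⁰ = 0.47:
  ψ = 0.4700: g = -0.10122, g' = -0.4849 → ψ = 0.2613
  ψ = 0.2613: g = -0.01168, g' = -0.3869 → ψ = 0.2311
  ψ = 0.2311: g = -0.00013, g' = -0.3788 → ψ = 0.2307
Converged at ψ = 0.2307.
Compositions from xᵢ = zᵢ/(1+ψ(Kᵢ−1)), yᵢ = Kᵢxᵢ:
  1: x = 0.0999, y = 0.1874
  2: x = 0.2967, y = 0.4439
  3: x = 0.2038, y = 0.2516
  4: x = 0.3161, y = 0.0955
  5: x = 0.0835, y = 0.0216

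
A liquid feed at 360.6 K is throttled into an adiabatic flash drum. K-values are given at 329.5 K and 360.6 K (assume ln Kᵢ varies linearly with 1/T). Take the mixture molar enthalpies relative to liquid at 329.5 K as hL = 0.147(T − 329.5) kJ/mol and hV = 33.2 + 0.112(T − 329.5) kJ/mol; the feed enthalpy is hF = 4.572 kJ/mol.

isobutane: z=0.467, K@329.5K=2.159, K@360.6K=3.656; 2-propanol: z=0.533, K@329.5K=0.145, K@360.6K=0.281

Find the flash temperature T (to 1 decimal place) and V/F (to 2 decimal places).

Adiabatic flash: solve Rachford–Rice at each trial T, then check hF = ψ·hV(T) + (1−ψ)·hL(T).
  T = 329.5 K: K = (2.159, 0.145), RR gives ψ = 0.086, H_out = 2.866 kJ/mol
  T = 360.6 K: K = (3.656, 0.281), RR gives ψ = 0.449, H_out = 18.984 kJ/mol
  T = 345.1 K: K = (2.845, 0.205), RR gives ψ = 0.299, H_out = 12.046 kJ/mol
  T = 337.3 K: K = (2.486, 0.173), RR gives ψ = 0.206, H_out = 7.937 kJ/mol
  T = 333.4 K: K = (2.319, 0.159), RR gives ψ = 0.151, H_out = 5.563 kJ/mol
  T = 331.4 K: K = (2.236, 0.152), RR gives ψ = 0.119, H_out = 4.227 kJ/mol
Linear interpolation between T = 331.4 (H_out = 4.227) and T = 333.4 (H_out = 5.563) on hF = 4.572 gives T ≈ 331.9 K, at which ψ = 0.13.

T = 331.9 K, V/F = 0.13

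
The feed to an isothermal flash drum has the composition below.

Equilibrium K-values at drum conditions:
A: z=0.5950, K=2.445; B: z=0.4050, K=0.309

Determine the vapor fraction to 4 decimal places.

ψ = 0.5808

Rachford–Rice: g(ψ) = Σ zᵢ(Kᵢ−1)/(1+ψ(Kᵢ−1)) = 0.
g(0) = ΣzᵢKᵢ − 1 = 0.5799 and g(1) = 1 − Σzᵢ/Kᵢ = -0.5540, so a root lies in (0, 1).
Binary case is linear: z₁(K₁−1)(1+ψ(K₂−1)) + z₂(K₂−1)(1+ψ(K₁−1)) = 0
⇒ ψ = [z₁(K₁−1)+z₂(K₂−1)] / [−(K₁−1)(K₂−1)] = 0.57992/0.99850 = 0.5808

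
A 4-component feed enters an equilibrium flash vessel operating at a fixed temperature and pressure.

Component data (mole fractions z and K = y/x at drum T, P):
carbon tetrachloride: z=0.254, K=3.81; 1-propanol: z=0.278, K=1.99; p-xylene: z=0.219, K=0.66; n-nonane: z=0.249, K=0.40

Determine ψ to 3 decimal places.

ψ = 0.775

Newton iteration, ψ⁰ = 0.5:
  ψ = 0.500: g = 0.1777, g' = -0.688 → ψ = 0.758
  ψ = 0.758: g = 0.0108, g' = -0.641 → ψ = 0.775
Converged at ψ = 0.775.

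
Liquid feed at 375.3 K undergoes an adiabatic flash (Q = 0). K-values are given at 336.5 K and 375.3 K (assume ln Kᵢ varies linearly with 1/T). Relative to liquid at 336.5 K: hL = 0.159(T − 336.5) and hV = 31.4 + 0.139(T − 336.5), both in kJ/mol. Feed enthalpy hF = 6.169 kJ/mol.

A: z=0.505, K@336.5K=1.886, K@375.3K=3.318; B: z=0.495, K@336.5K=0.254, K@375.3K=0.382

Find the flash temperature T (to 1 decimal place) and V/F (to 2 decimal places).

Adiabatic flash: solve Rachford–Rice at each trial T, then check hF = ψ·hV(T) + (1−ψ)·hL(T).
  T = 336.5 K: K = (1.886, 0.254), RR gives ψ = 0.118, H_out = 3.713 kJ/mol
  T = 375.3 K: K = (3.318, 0.382), RR gives ψ = 0.604, H_out = 24.654 kJ/mol
  T = 355.9 K: K = (2.540, 0.315), RR gives ψ = 0.416, H_out = 15.981 kJ/mol
  T = 346.2 K: K = (2.198, 0.284), RR gives ψ = 0.292, H_out = 10.649 kJ/mol
  T = 341.4 K: K = (2.040, 0.269), RR gives ψ = 0.215, H_out = 7.497 kJ/mol
  T = 338.9 K: K = (1.960, 0.261), RR gives ψ = 0.168, H_out = 5.653 kJ/mol
  T = 340.1 K: K = (1.998, 0.265), RR gives ψ = 0.191, H_out = 6.559 kJ/mol
Linear interpolation between T = 338.9 (H_out = 5.653) and T = 340.1 (H_out = 6.559) on hF = 6.169 gives T ≈ 339.6 K, at which ψ = 0.18.

T = 339.6 K, V/F = 0.18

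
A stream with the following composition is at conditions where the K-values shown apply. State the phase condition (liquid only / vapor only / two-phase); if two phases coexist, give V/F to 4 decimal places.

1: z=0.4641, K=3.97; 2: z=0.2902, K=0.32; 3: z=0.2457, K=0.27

two-phase, V/F = 0.4794

ΣzᵢKᵢ = 2.0017; Σzᵢ/Kᵢ = 1.9338.
Both exceed 1, so a two-phase solution exists.
Iterate (Newton) starting at ψ = 0.32:
  ψ = 0.3200: g = 0.22047, g' = -1.5183 → ψ = 0.4652
  ψ = 0.4652: g = 0.01850, g' = -1.3090 → ψ = 0.4793
  ψ = 0.4793: g = 0.00005, g' = -1.3021 → ψ = 0.4794
Converged at ψ = 0.4794.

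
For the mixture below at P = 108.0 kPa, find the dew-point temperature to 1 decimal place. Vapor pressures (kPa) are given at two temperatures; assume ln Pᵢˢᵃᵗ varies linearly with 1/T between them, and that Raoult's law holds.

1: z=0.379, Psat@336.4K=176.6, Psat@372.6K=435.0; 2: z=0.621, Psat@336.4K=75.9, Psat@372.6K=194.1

T = 340.3 K

Dew-point temperature: Σzᵢ·P/Pᵢˢᵃᵗ(T) = 1. Interpolate ln Pᵢˢᵃᵗ = aᵢ + bᵢ/T.
  T = 336.4 K: ΣzᵢP/Pᵢˢᵃᵗ = 1.1154
  T = 372.6 K: ΣzᵢP/Pᵢˢᵃᵗ = 0.4396
  T = 354.5 K: ΣzᵢP/Pᵢˢᵃᵗ = 0.6838
  T = 345.4 K: ΣzᵢP/Pᵢˢᵃᵗ = 0.8689
  T = 340.9 K: ΣzᵢP/Pᵢˢᵃᵗ = 0.9829
  T = 338.6 K: ΣzᵢP/Pᵢˢᵃᵗ = 1.0481
Interpolating between 338.6 K and 340.9 K gives T ≈ 340.3 K.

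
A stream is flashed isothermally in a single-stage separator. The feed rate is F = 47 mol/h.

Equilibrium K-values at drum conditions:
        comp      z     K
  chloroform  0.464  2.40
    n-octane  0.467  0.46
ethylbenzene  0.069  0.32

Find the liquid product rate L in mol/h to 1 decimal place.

Material balance + equilibrium reduce to Σ zᵢ(Kᵢ−1)/(1+ψ(Kᵢ−1)) = 0.
Check two-phase: ΣzᵢKᵢ = 1.351 > 1 and Σzᵢ/Kᵢ = 1.424 > 1, so g(0) = 0.350 > 0 and g(1) = -0.424 < 0.
Newton iteration, ψ⁰ = 0.5:
  ψ = 0.500: g = -0.0344, g' = -0.643 → ψ = 0.447
Converged at ψ = 0.447.
Then V = ψ·F = 0.4466·47 = 21.0 mol/h and L = F − V = 26.0 mol/h.

L = 26.0 mol/h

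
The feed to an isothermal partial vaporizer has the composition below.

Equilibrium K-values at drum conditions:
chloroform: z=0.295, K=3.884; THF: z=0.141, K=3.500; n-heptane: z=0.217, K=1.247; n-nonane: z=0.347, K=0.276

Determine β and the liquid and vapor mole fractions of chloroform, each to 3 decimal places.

Rachford–Rice: g(β) = Σ zᵢ(Kᵢ−1)/(1+β(Kᵢ−1)) = 0.
Feasibility: ΣzᵢKᵢ = 2.006, Σzᵢ/Kᵢ = 1.548 — both > 1, two phases present.
Iterate (Newton) starting at β = 0.35:
  β = 0.350: g = 0.3242, g' = -1.196 → β = 0.621
  β = 0.621: g = 0.0328, g' = -1.061 → β = 0.652
Converged at β = 0.652.
Compositions from xᵢ = zᵢ/(1+β(Kᵢ−1)), yᵢ = Kᵢxᵢ:
  chloroform: x = 0.102, y = 0.398
  THF: x = 0.054, y = 0.188
  n-heptane: x = 0.187, y = 0.233
  n-nonane: x = 0.657, y = 0.181

β = 0.652, x_chloroform = 0.102, y_chloroform = 0.398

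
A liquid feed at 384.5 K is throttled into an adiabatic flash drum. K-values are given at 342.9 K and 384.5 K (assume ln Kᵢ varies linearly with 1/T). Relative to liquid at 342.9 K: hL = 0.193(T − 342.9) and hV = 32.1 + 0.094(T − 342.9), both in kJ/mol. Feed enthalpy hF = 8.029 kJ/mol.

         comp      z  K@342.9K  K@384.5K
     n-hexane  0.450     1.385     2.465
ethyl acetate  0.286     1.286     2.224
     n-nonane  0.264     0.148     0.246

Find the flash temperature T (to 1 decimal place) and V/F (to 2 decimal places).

Adiabatic flash: solve Rachford–Rice at each trial T, then check hF = ψ·hV(T) + (1−ψ)·hL(T).
  T = 342.9 K: K = (1.385, 1.286, 0.148), RR gives ψ = 0.102, H_out = 3.258 kJ/mol
  T = 384.5 K: K = (2.465, 2.224, 0.246), RR gives ψ = 0.783, H_out = 29.935 kJ/mol
  T = 363.7 K: K = (1.878, 1.718, 0.194), RR gives ψ = 0.588, H_out = 21.684 kJ/mol
  T = 353.3 K: K = (1.620, 1.493, 0.170), RR gives ψ = 0.423, H_out = 15.149 kJ/mol
  T = 348.1 K: K = (1.500, 1.387, 0.159), RR gives ψ = 0.295, H_out = 10.317 kJ/mol
  T = 345.5 K: K = (1.442, 1.336, 0.153), RR gives ψ = 0.209, H_out = 7.169 kJ/mol
  T = 346.8 K: K = (1.471, 1.361, 0.156), RR gives ψ = 0.254, H_out = 8.822 kJ/mol
Linear interpolation between T = 345.5 (H_out = 7.169) and T = 346.8 (H_out = 8.822) on hF = 8.029 gives T ≈ 346.2 K, at which ψ = 0.23.

T = 346.2 K, V/F = 0.23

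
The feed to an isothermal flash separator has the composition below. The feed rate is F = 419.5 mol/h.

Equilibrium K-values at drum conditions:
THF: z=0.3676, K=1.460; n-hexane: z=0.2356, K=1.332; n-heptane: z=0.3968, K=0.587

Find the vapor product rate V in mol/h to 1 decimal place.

V = 205.1 mol/h

Material balance + equilibrium reduce to Σ zᵢ(Kᵢ−1)/(1+V/F(Kᵢ−1)) = 0.
Feasibility: ΣzᵢKᵢ = 1.0834, Σzᵢ/Kᵢ = 1.1046 — both > 1, two phases present.
Newton iteration, V/F⁰ = 0.37:
  V/F = 0.3700: g = 0.02073, g' = -0.1717 → V/F = 0.4907
  V/F = 0.4907: g = -0.00032, g' = -0.1774 → V/F = 0.4889
Converged at V/F = 0.4889.
Then V = V/F·F = 0.4889·419.5 = 205.1 mol/h and L = F − V = 214.4 mol/h.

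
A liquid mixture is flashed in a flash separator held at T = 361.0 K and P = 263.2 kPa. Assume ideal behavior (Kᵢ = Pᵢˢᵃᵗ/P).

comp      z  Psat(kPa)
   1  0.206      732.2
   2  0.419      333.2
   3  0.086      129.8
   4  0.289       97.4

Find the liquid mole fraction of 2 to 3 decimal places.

x_2 = 0.376

Raoult's law: Kᵢ = Pᵢˢᵃᵗ/P = Pᵢˢᵃᵗ/263.2.
  K_1 = 732.2/263.2 = 2.78191, K_2 = 333.2/263.2 = 1.26596, K_3 = 129.8/263.2 = 0.49316, K_4 = 97.4/263.2 = 0.37006
Material balance + equilibrium reduce to Σ zᵢ(Kᵢ−1)/(1+V/F(Kᵢ−1)) = 0.
g(0) = ΣzᵢKᵢ − 1 = 0.253 and g(1) = 1 − Σzᵢ/Kᵢ = -0.360, so a root lies in (0, 1).
Newton iteration, V/F⁰ = 0.67:
  V/F = 0.670: g = -0.1191, g' = -0.551 → V/F = 0.454
  V/F = 0.454: g = -0.0092, g' = -0.486 → V/F = 0.435
Converged at V/F = 0.435.
Compositions from xᵢ = zᵢ/(1+V/F(Kᵢ−1)), yᵢ = Kᵢxᵢ:
  1: x = 0.116, y = 0.323
  2: x = 0.376, y = 0.475
  3: x = 0.110, y = 0.054
  4: x = 0.398, y = 0.147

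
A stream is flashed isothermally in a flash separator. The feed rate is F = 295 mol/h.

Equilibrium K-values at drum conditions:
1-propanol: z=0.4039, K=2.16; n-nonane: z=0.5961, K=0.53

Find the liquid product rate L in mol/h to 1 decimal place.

L = 193.1 mol/h

Rachford–Rice: g(β) = Σ zᵢ(Kᵢ−1)/(1+β(Kᵢ−1)) = 0.
Check two-phase: ΣzᵢKᵢ = 1.1884 > 1 and Σzᵢ/Kᵢ = 1.3117 > 1, so g(0) = 0.1884 > 0 and g(1) = -0.3117 < 0.
Binary case is linear: z₁(K₁−1)(1+β(K₂−1)) + z₂(K₂−1)(1+β(K₁−1)) = 0
⇒ β = [z₁(K₁−1)+z₂(K₂−1)] / [−(K₁−1)(K₂−1)] = 0.18836/0.54520 = 0.3455
Then V = β·F = 0.3455·295 = 101.9 mol/h and L = F − V = 193.1 mol/h.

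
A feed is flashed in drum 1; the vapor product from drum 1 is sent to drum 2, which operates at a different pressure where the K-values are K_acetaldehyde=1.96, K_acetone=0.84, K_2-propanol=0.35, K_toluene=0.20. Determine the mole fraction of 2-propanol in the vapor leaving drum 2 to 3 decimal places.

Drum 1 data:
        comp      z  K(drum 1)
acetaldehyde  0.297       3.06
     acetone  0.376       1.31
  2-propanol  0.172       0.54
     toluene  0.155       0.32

y_2-propanol (drum 2) = 0.059

Drum 1:
Rachford–Rice: g(ψ₁) = Σ zᵢ(Kᵢ−1)/(1+ψ₁(Kᵢ−1)) = 0.
g(0) = ΣzᵢKᵢ − 1 = 0.544 and g(1) = 1 − Σzᵢ/Kᵢ = -0.187, so a root lies in (0, 1).
Iterate (Newton) starting at ψ₁ = 0.32:
  ψ₁ = 0.320: g = 0.2473, g' = -0.655 → ψ₁ = 0.698
  ψ₁ = 0.698: g = 0.0298, g' = -0.575 → ψ₁ = 0.750
  ψ₁ = 0.750: g = -0.0006, g' = -0.601 → ψ₁ = 0.748
Converged at ψ₁ = 0.748.
Drum-1 compositions:
  acetaldehyde: x = 0.117, y = 0.358
  acetone: x = 0.305, y = 0.400
  2-propanol: x = 0.262, y = 0.142
  toluene: x = 0.316, y = 0.101
Drum-2 feed = drum-1 vapor: z₂ = (0.3575, 0.3998, 0.1416, 0.1010).
Drum 2:
Let ψ₂ = V/F and solve Σ zᵢ(Kᵢ−1)/(1+ψ₂(Kᵢ−1)) = 0.
Feasibility: ΣzᵢKᵢ = 1.106, Σzᵢ/Kᵢ = 1.568 — both > 1, two phases present.
Newton iteration, ψ₂⁰ = 0.38:
  ψ₂ = 0.380: g = -0.0550, g' = -0.428 → ψ₂ = 0.251
  ψ₂ = 0.251: g = -0.0013, g' = -0.412 → ψ₂ = 0.248
Converged at ψ₂ = 0.248.
  acetaldehyde: x = 0.289, y = 0.566
  acetone: x = 0.416, y = 0.350
  2-propanol: x = 0.169, y = 0.059
  toluene: x = 0.126, y = 0.025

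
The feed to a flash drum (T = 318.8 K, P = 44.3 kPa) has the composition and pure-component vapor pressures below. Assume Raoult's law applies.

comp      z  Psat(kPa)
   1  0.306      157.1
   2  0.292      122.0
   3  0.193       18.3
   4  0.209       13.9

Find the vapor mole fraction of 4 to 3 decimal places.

y_4 = 0.133

Raoult's law: Kᵢ = Pᵢˢᵃᵗ/P = Pᵢˢᵃᵗ/44.3.
  K_1 = 157.1/44.3 = 3.54628, K_2 = 122.0/44.3 = 2.75395, K_3 = 18.3/44.3 = 0.41309, K_4 = 13.9/44.3 = 0.31377
Material balance + equilibrium reduce to Σ zᵢ(Kᵢ−1)/(1+V/F(Kᵢ−1)) = 0.
Feasibility: ΣzᵢKᵢ = 2.035, Σzᵢ/Kᵢ = 1.326 — both > 1, two phases present.
Newton–Raphson from V/F = 0.5:
  V/F = 0.500: g = 0.2370, g' = -1.000 → V/F = 0.737
  V/F = 0.737: g = 0.0045, g' = -1.020 → V/F = 0.741
Converged at V/F = 0.741.
Compositions from xᵢ = zᵢ/(1+V/F(Kᵢ−1)), yᵢ = Kᵢxᵢ:
  1: x = 0.106, y = 0.376
  2: x = 0.127, y = 0.350
  3: x = 0.342, y = 0.141
  4: x = 0.425, y = 0.133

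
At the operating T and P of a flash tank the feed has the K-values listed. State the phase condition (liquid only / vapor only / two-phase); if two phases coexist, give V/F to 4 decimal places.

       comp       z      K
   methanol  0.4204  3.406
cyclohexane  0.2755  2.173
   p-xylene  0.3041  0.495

vapor only

ΣzᵢKᵢ = 2.1811; Σzᵢ/Kᵢ = 0.8646.
Since Σzᵢ/Kᵢ < 1 the mixture is above its dew point — single vapor phase.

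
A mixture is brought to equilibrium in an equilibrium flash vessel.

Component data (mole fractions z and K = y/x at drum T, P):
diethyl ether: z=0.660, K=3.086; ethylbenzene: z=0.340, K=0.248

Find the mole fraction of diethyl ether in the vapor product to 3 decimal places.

y_diethyl ether = 0.818

Let ψ = V/F and solve Σ zᵢ(Kᵢ−1)/(1+ψ(Kᵢ−1)) = 0.
Feasibility: ΣzᵢKᵢ = 2.121, Σzᵢ/Kᵢ = 1.585 — both > 1, two phases present.
Binary case is linear: z₁(K₁−1)(1+ψ(K₂−1)) + z₂(K₂−1)(1+ψ(K₁−1)) = 0
⇒ ψ = [z₁(K₁−1)+z₂(K₂−1)] / [−(K₁−1)(K₂−1)] = 1.1211/1.5687 = 0.715
Compositions from xᵢ = zᵢ/(1+ψ(Kᵢ−1)), yᵢ = Kᵢxᵢ:
  diethyl ether: x = 0.265, y = 0.818
  ethylbenzene: x = 0.735, y = 0.182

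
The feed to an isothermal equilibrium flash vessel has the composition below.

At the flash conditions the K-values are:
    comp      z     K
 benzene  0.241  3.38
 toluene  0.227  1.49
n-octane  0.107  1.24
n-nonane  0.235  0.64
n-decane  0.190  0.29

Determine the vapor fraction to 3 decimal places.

ψ = 0.603

Rachford–Rice: g(ψ) = Σ zᵢ(Kᵢ−1)/(1+ψ(Kᵢ−1)) = 0.
Feasibility: ΣzᵢKᵢ = 1.491, Σzᵢ/Kᵢ = 1.332 — both > 1, two phases present.
Newton iteration, ψ⁰ = 0.5:
  ψ = 0.500: g = 0.0619, g' = -0.600 → ψ = 0.603
Converged at ψ = 0.603.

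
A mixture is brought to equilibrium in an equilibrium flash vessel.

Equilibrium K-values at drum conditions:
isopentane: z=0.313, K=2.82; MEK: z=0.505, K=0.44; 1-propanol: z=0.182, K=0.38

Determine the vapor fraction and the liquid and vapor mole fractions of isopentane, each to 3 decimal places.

ψ = 0.166, x_isopentane = 0.240, y_isopentane = 0.678

Let ψ = V/F and solve Σ zᵢ(Kᵢ−1)/(1+ψ(Kᵢ−1)) = 0.
Check two-phase: ΣzᵢKᵢ = 1.174 > 1 and Σzᵢ/Kᵢ = 1.738 > 1, so g(0) = 0.174 > 0 and g(1) = -0.738 < 0.
Newton–Raphson from ψ = 0.5:
  ψ = 0.500: g = -0.2581, g' = -0.737 → ψ = 0.150
  ψ = 0.150: g = 0.0146, g' = -0.914 → ψ = 0.166
Converged at ψ = 0.166.
Compositions from xᵢ = zᵢ/(1+ψ(Kᵢ−1)), yᵢ = Kᵢxᵢ:
  isopentane: x = 0.240, y = 0.678
  MEK: x = 0.557, y = 0.245
  1-propanol: x = 0.203, y = 0.077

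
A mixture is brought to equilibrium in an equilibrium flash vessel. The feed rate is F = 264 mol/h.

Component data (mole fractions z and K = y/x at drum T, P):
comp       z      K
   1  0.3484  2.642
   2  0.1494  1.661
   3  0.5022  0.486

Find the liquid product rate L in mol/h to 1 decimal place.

Let ψ = V/F and solve Σ zᵢ(Kᵢ−1)/(1+ψ(Kᵢ−1)) = 0.
Check two-phase: ΣzᵢKᵢ = 1.4127 > 1 and Σzᵢ/Kᵢ = 1.2551 > 1, so g(0) = 0.4127 > 0 and g(1) = -0.2551 < 0.
Newton–Raphson from ψ = 0.47:
  ψ = 0.4700: g = 0.05788, g' = -0.5679 → ψ = 0.5719
  ψ = 0.5719: g = 0.00108, g' = -0.5504 → ψ = 0.5739
Converged at ψ = 0.5739.
Then V = ψ·F = 0.5739·264 = 151.5 mol/h and L = F − V = 112.5 mol/h.

L = 112.5 mol/h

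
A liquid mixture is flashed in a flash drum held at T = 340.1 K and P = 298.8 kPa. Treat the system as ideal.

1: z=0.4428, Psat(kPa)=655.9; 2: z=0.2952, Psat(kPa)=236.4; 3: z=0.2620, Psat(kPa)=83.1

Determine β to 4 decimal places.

β = 0.4430

Raoult's law: Kᵢ = Pᵢˢᵃᵗ/P = Pᵢˢᵃᵗ/298.8.
  K_1 = 655.9/298.8 = 2.195114, K_2 = 236.4/298.8 = 0.791165, K_3 = 83.1/298.8 = 0.278112
Material balance + equilibrium reduce to Σ zᵢ(Kᵢ−1)/(1+β(Kᵢ−1)) = 0.
Feasibility: ΣzᵢKᵢ = 1.2784, Σzᵢ/Kᵢ = 1.5169 — both > 1, two phases present.
Newton–Raphson from β = 0.5:
  β = 0.5000: g = -0.03354, g' = -0.5982 → β = 0.4439
  β = 0.4439: g = -0.00052, g' = -0.5813 → β = 0.4430
Converged at β = 0.4430.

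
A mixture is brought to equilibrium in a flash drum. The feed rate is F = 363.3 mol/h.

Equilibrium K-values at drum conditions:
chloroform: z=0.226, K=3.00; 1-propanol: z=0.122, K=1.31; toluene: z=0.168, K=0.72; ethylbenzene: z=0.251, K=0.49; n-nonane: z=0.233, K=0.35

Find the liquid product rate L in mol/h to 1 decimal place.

Rachford–Rice: g(ψ) = Σ zᵢ(Kᵢ−1)/(1+ψ(Kᵢ−1)) = 0.
Check two-phase: ΣzᵢKᵢ = 1.163 > 1 and Σzᵢ/Kᵢ = 1.580 > 1, so g(0) = 0.163 > 0 and g(1) = -0.580 < 0.
Newton–Raphson from ψ = 0.59:
  ψ = 0.590: g = -0.2458, g' = -0.610 → ψ = 0.187
  ψ = 0.187: g = 0.0011, g' = -0.711 → ψ = 0.189
Converged at ψ = 0.189.
Then V = ψ·F = 0.1886·363.3 = 68.5 mol/h and L = F − V = 294.8 mol/h.

L = 294.8 mol/h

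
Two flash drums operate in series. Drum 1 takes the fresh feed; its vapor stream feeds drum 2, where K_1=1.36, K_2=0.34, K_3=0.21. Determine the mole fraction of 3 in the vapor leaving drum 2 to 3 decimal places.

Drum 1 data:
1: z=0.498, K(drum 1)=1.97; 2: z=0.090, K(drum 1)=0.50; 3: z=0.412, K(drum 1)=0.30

y_3 (drum 2) = 0.052

Drum 1:
Newton iteration, ψ₁⁰ = 0.5:
  ψ₁ = 0.500: g = -0.1784, g' = -0.730 → ψ₁ = 0.256
  ψ₁ = 0.256: g = -0.0158, g' = -0.630 → ψ₁ = 0.231
Converged at ψ₁ = 0.231.
Drum-1 compositions:
  1: x = 0.407, y = 0.802
  2: x = 0.102, y = 0.051
  3: x = 0.491, y = 0.147
Drum-2 feed = drum-1 vapor: z₂ = (0.8017, 0.0509, 0.1474).
Drum 2:
Rachford–Rice: g(ψ₂) = Σ zᵢ(Kᵢ−1)/(1+ψ₂(Kᵢ−1)) = 0.
Check two-phase: ΣzᵢKᵢ = 1.139 > 1 and Σzᵢ/Kᵢ = 1.441 > 1, so g(0) = 0.139 > 0 and g(1) = -0.441 < 0.
Iterate (Newton) starting at ψ₂ = 0.5:
  ψ₂ = 0.500: g = 0.0020, g' = -0.375 → ψ₂ = 0.505
Converged at ψ₂ = 0.505.
  1: x = 0.678, y = 0.923
  2: x = 0.076, y = 0.026
  3: x = 0.245, y = 0.052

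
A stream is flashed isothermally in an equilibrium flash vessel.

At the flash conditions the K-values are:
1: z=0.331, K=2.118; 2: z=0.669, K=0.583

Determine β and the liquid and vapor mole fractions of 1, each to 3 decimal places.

Let β = V/F and solve Σ zᵢ(Kᵢ−1)/(1+β(Kᵢ−1)) = 0.
g(0) = ΣzᵢKᵢ − 1 = 0.091 and g(1) = 1 − Σzᵢ/Kᵢ = -0.304, so a root lies in (0, 1).
Binary case is linear: z₁(K₁−1)(1+β(K₂−1)) + z₂(K₂−1)(1+β(K₁−1)) = 0
⇒ β = [z₁(K₁−1)+z₂(K₂−1)] / [−(K₁−1)(K₂−1)] = 0.0911/0.4662 = 0.195
Compositions from xᵢ = zᵢ/(1+β(Kᵢ−1)), yᵢ = Kᵢxᵢ:
  1: x = 0.272, y = 0.575
  2: x = 0.728, y = 0.425

β = 0.195, x_1 = 0.272, y_1 = 0.575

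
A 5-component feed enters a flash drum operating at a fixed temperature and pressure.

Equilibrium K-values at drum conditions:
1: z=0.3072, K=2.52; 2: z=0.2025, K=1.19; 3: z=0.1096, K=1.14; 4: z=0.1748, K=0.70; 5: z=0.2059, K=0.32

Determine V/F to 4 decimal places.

Material balance + equilibrium reduce to Σ zᵢ(Kᵢ−1)/(1+V/F(Kᵢ−1)) = 0.
Check two-phase: ΣzᵢKᵢ = 1.3283 > 1 and Σzᵢ/Kᵢ = 1.2814 > 1, so g(0) = 0.3283 > 0 and g(1) = -0.2814 < 0.
Newton–Raphson from V/F = 0.5:
  V/F = 0.5000: g = 0.04095, g' = -0.4774 → V/F = 0.5858
  V/F = 0.5858: g = -0.00051, g' = -0.4925 → V/F = 0.5847
Converged at V/F = 0.5847.

V/F = 0.5847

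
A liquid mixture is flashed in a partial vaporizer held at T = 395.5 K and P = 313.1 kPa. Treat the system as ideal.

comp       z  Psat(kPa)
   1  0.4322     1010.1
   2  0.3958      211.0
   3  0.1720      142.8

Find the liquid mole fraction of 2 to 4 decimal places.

Raoult's law: Kᵢ = Pᵢˢᵃᵗ/P = Pᵢˢᵃᵗ/313.1.
  K_1 = 1010.1/313.1 = 3.226126, K_2 = 211.0/313.1 = 0.673906, K_3 = 142.8/313.1 = 0.456084
Let ψ = V/F and solve Σ zᵢ(Kᵢ−1)/(1+ψ(Kᵢ−1)) = 0.
Feasibility: ΣzᵢKᵢ = 1.7395, Σzᵢ/Kᵢ = 1.0984 — both > 1, two phases present.
Iterate (Newton) starting at ψ = 0.5:
  ψ = 0.5000: g = 0.17261, g' = -0.6358 → ψ = 0.7715
  ψ = 0.7715: g = 0.02040, g' = -0.5163 → ψ = 0.8110
  ψ = 0.8110: g = 0.00008, g' = -0.5128 → ψ = 0.8112
Converged at ψ = 0.8112.
Compositions from xᵢ = zᵢ/(1+ψ(Kᵢ−1)), yᵢ = Kᵢxᵢ:
  1: x = 0.1540, y = 0.4969
  2: x = 0.5382, y = 0.3627
  3: x = 0.3078, y = 0.1404

x_2 = 0.5382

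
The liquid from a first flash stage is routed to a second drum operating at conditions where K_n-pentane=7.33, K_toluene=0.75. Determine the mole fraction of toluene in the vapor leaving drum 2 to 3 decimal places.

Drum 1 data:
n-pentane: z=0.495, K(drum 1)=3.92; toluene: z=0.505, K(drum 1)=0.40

Drum 1:
Material balance + equilibrium reduce to Σ zᵢ(Kᵢ−1)/(1+ψ₁(Kᵢ−1)) = 0.
Check two-phase: ΣzᵢKᵢ = 2.142 > 1 and Σzᵢ/Kᵢ = 1.389 > 1, so g(0) = 1.142 > 0 and g(1) = -0.389 < 0.
Iterate (Newton) starting at ψ₁ = 0.5:
  ψ₁ = 0.500: g = 0.1547, g' = -1.068 → ψ₁ = 0.645
  ψ₁ = 0.645: g = 0.0072, g' = -0.991 → ψ₁ = 0.652
Converged at ψ₁ = 0.652.
Drum-1 compositions:
  n-pentane: x = 0.170, y = 0.668
  toluene: x = 0.830, y = 0.332
Drum-2 feed = drum-1 liquid: z₂ = (0.1705, 0.8295).
Drum 2:
Let ψ₂ = V/F and solve Σ zᵢ(Kᵢ−1)/(1+ψ₂(Kᵢ−1)) = 0.
g(0) = ΣzᵢKᵢ − 1 = 0.872 and g(1) = 1 − Σzᵢ/Kᵢ = -0.129, so a root lies in (0, 1).
Binary case is linear: z₁(K₁−1)(1+ψ₂(K₂−1)) + z₂(K₂−1)(1+ψ₂(K₁−1)) = 0
⇒ ψ₂ = [z₁(K₁−1)+z₂(K₂−1)] / [−(K₁−1)(K₂−1)] = 0.8716/1.5825 = 0.551
  n-pentane: x = 0.038, y = 0.278
  toluene: x = 0.962, y = 0.722

y_toluene (drum 2) = 0.722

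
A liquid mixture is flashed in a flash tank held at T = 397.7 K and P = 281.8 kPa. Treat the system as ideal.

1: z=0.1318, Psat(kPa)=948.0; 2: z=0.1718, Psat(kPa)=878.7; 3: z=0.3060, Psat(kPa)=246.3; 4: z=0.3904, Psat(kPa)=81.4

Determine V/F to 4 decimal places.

V/F = 0.3138

Raoult's law: Kᵢ = Pᵢˢᵃᵗ/P = Pᵢˢᵃᵗ/281.8.
  K_1 = 948.0/281.8 = 3.364088, K_2 = 878.7/281.8 = 3.118169, K_3 = 246.3/281.8 = 0.874024, K_4 = 81.4/281.8 = 0.288857
Material balance + equilibrium reduce to Σ zᵢ(Kᵢ−1)/(1+V/F(Kᵢ−1)) = 0.
g(0) = ΣzᵢKᵢ − 1 = 0.3593 and g(1) = 1 − Σzᵢ/Kᵢ = -0.7959, so a root lies in (0, 1).
Iterate (Newton) starting at V/F = 0.5:
  V/F = 0.5000: g = -0.15243, g' = -0.8175 → V/F = 0.3135
  V/F = 0.3135: g = 0.00020, g' = -0.8536 → V/F = 0.3138
Converged at V/F = 0.3138.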